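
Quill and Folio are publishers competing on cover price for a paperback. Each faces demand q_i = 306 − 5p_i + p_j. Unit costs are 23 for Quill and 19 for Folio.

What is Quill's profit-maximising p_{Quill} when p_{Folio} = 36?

45.7

Quill's profit: π = (p_{Quill} − 23)(306 − 5p_{Quill} + p_{Folio}).
∂π/∂p_{Quill} = 421 − 10p_{Quill} + p_{Folio} = 0 ⇒ p_{Quill} = 42.1 + 0.1p_{Folio}.
At p_{Folio} = 36: p_{Quill} = 42.1 + 0.1·36 = 45.7.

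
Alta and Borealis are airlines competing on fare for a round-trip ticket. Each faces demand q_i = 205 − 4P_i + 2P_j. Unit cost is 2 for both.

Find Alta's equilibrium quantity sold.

134

Alta's profit: π = (P_{Alta} − 2)(205 − 4P_{Alta} + 2P_{Borealis}).
∂π/∂P_{Alta} = 213 − 8P_{Alta} + 2P_{Borealis} = 0 ⇒ P_{Alta} = 26.625 + 0.25P_{Borealis}.
Setting P_{Alta} = P_{Borealis} in the reaction function: P_{Alta} = 26.625 + 0.25P_{Alta}, so P_{Alta} = 26.625 / 0.75 = 35.5.
q_{Alta} = 205 − 4·35.5 + 2·35.5 = 134.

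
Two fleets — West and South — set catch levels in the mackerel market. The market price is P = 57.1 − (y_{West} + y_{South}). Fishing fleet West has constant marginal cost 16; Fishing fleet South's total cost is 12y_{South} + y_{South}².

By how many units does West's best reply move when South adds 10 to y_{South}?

Fishing fleet West's profit: π = y_{West}(57.1 − (y_{West} + y_{South})) − 16y_{West}.
∂π/∂y_{West} = 41.1 − 2y_{West} − y_{South} = 0, so y_{West} = 20.55 − 0.5y_{South}.
The reaction-function slope is −0.5, so a 10-unit rise in y_{South} moves y_{West} by −0.5 × 10 = −5. West's best response falls — the actions are strategic substitutes.

-5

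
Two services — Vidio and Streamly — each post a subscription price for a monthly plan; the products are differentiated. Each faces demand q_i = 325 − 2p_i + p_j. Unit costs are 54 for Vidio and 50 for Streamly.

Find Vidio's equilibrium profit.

16128.08

Vidio's profit: π = (p_{Vidio} − 54)(325 − 2p_{Vidio} + p_{Streamly}).
∂π/∂p_{Vidio} = 433 − 4p_{Vidio} + p_{Streamly} = 0 ⇒ p_{Vidio} = 108.25 + 0.25p_{Streamly}.
Similarly p_{Streamly} = 106.25 + 0.25p_{Vidio}.
Plugging p_{Streamly} into Vidio's best response: p_{Vidio} = 108.25 + 0.25(106.25 + 0.25p_{Vidio}) ⇒ 0.9375p_{Vidio} = 134.8125, so p_{Vidio} = 143.8.
Then p_{Streamly} = 106.25 + 0.25·143.8 = 142.2.
q_{Vidio} = 325 − 2·143.8 + 142.2 = 179.6.
Profit = (143.8 − 54)·179.6 = 16128.08.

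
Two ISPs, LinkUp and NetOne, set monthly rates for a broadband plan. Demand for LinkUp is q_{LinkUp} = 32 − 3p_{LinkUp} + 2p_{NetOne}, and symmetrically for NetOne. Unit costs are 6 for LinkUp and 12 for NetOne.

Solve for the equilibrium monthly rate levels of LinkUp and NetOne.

LinkUp's profit: π = (p_{LinkUp} − 6)(32 − 3p_{LinkUp} + 2p_{NetOne}).
∂π/∂p_{LinkUp} = 50 − 6p_{LinkUp} + 2p_{NetOne} = 0 ⇒ p_{LinkUp} = 25/3 + (1/3)p_{NetOne}.
Similarly p_{NetOne} = 34/3 + (1/3)p_{LinkUp}.
Substituting the second reaction function into the first: p_{LinkUp} = 25/3 + (1/3)(34/3 + (1/3)p_{LinkUp}), which gives (8/9)p_{LinkUp} = 109/9 ⇒ p_{LinkUp} = 13.625.
Then p_{NetOne} = 34/3 + (1/3)·13.625 = 15.875.

13.625, 15.875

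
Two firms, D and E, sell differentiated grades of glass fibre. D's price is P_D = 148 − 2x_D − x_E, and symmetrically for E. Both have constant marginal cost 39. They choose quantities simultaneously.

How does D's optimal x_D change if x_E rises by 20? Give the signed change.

Firm D's profit: π = x_D(148 − 2x_D − x_E) − 39x_D.
∂π/∂x_D = 109 − 4x_D − x_E = 0 ⇒ x_D = 27.25 − 0.25x_E.
The reaction-function slope is −0.25, so a 20-unit rise in x_E moves x_D by −0.25 × 20 = −5. D's best response falls — the actions are strategic substitutes.

-5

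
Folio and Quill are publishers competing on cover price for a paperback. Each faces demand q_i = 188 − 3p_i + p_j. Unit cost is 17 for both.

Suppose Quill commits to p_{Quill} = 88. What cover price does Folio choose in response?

Folio's profit: π = (p_{Folio} − 17)(188 − 3p_{Folio} + p_{Quill}).
∂π/∂p_{Folio} = 239 − 6p_{Folio} + p_{Quill} = 0 ⇒ p_{Folio} = 239/6 + (1/6)p_{Quill}.
At p_{Quill} = 88: p_{Folio} = 239/6 + (1/6)·88 = 54.5.

54.5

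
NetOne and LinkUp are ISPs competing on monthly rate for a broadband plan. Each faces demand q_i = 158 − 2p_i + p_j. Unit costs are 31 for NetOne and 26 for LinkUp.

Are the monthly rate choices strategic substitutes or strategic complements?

NetOne's profit: π = (p_{NetOne} − 31)(158 − 2p_{NetOne} + p_{LinkUp}).
∂π/∂p_{NetOne} = 220 − 4p_{NetOne} + p_{LinkUp} = 0 ⇒ p_{NetOne} = 55 + 0.25p_{LinkUp}.
The best-response slope dp_{NetOne}/dp_{LinkUp} = 0.25 > 0: the reaction function is upward-sloping, so the choices are strategic complements.

strategic complements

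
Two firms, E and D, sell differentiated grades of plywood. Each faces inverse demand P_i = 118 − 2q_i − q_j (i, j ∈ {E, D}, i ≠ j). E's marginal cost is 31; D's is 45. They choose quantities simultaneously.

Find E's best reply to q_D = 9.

Firm E's profit: π = q_E(118 − 2q_E − q_D) − 31q_E.
∂π/∂q_E = 87 − 4q_E − q_D = 0 ⇒ q_E = 21.75 − 0.25q_D.
At q_D = 9: q_E = 21.75 − 0.25·9 = 19.5.

19.5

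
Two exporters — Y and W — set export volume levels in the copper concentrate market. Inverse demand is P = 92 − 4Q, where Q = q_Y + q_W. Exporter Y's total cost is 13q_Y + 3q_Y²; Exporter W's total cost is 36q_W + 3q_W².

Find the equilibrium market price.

62

Exporter Y's profit: π = q_Y(92 − 4(q_Y + q_W)) − 13q_Y − 3q_Y².
∂π/∂q_Y = 79 − 14q_Y − 4q_W = 0, so q_Y = 79/14 − (2/7)q_W.
By the same steps for W: q_W = 4 − (2/7)q_Y.
Plugging q_W into Y's best response: q_Y = 79/14 − (2/7)(4 − (2/7)q_Y) ⇒ (45/49)q_Y = 4.5, so q_Y = 4.9.
Then q_W = 4 − (2/7)·4.9 = 2.6.
Equilibrium price: P = 92 − 4·7.5 = 62.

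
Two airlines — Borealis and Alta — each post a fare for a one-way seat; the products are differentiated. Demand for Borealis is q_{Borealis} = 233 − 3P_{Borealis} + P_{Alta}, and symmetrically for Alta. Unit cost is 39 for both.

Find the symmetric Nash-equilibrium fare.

Borealis's profit: π = (P_{Borealis} − 39)(233 − 3P_{Borealis} + P_{Alta}).
∂π/∂P_{Borealis} = 350 − 6P_{Borealis} + P_{Alta} = 0 ⇒ P_{Borealis} = 175/3 + (1/6)P_{Alta}.
The game is symmetric, so in equilibrium P_{Alta} = P_{Borealis}: the reaction function gives (5/6)P_{Borealis} = 175/3, hence P_{Borealis} = 70.

70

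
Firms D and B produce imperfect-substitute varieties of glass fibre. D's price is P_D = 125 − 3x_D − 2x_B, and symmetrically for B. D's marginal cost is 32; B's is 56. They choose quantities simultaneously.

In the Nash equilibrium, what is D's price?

71.375

Firm D's profit: π = x_D(125 − 3x_D − 2x_B) − 32x_D.
∂π/∂x_D = 93 − 6x_D − 2x_B = 0 ⇒ x_D = 15.5 − (1/3)x_B.
Similarly x_B = 11.5 − (1/3)x_D.
Solving the two reaction functions simultaneously: (1 − (−1/3)(−1/3))x_D = 15.5 − (1/3)·11.5, so (8/9)x_D = 35/3 and x_D = 13.125.
Then x_B = 11.5 − (1/3)·13.125 = 7.125.
P_D = 125 − 3·13.125 − 2·7.125 = 71.375.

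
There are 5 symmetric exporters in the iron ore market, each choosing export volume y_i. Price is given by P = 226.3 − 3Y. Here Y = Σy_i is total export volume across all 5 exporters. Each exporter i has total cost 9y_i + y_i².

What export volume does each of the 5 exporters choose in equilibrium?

A representative exporter's profit is π_i = y_i(226.3 − 3Y) − 9y_i − y_i², with Y = y_i + Σ_{j≠i} y_j.
First-order condition: 217.3 − 8y_i − 3Σ_{j≠i} y_j = 0.
With identical exporters, set every y_j = y: then 217.3 − 8y − 12y = 0, i.e. y = 217.3/20 = 10.865.

10.865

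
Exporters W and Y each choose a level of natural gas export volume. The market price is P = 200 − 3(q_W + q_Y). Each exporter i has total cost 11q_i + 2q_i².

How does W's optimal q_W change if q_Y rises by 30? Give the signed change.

Exporter W's profit: π = q_W(200 − 3(q_W + q_Y)) − 11q_W − 2q_W².
∂π/∂q_W = 189 − 10q_W − 3q_Y = 0, so q_W = 18.9 − 0.3q_Y.
The reaction-function slope is −0.3, so a 30-unit rise in q_Y moves q_W by −0.3 × 30 = −9. W's best response falls — the actions are strategic substitutes.

-9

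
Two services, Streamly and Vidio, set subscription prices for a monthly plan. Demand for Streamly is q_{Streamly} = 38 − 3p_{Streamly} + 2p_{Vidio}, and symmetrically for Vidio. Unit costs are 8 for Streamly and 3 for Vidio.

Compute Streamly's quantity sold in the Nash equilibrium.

Streamly's profit: π = (p_{Streamly} − 8)(38 − 3p_{Streamly} + 2p_{Vidio}).
∂π/∂p_{Streamly} = 62 − 6p_{Streamly} + 2p_{Vidio} = 0 ⇒ p_{Streamly} = 31/3 + (1/3)p_{Vidio}.
Similarly p_{Vidio} = 47/6 + (1/3)p_{Streamly}.
Substituting the second reaction function into the first: p_{Streamly} = 31/3 + (1/3)(47/6 + (1/3)p_{Streamly}), which gives (8/9)p_{Streamly} = 233/18 ⇒ p_{Streamly} = 14.5625.
Then p_{Vidio} = 47/6 + (1/3)·14.5625 = 12.6875.
q_{Streamly} = 38 − 3·14.5625 + 2·12.6875 = 19.6875.

19.6875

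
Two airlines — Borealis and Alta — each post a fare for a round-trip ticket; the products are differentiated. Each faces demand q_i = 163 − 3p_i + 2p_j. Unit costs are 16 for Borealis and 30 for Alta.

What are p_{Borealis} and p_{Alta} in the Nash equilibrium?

55.375, 60.625

Borealis's profit: π = (p_{Borealis} − 16)(163 − 3p_{Borealis} + 2p_{Alta}).
∂π/∂p_{Borealis} = 211 − 6p_{Borealis} + 2p_{Alta} = 0 ⇒ p_{Borealis} = 211/6 + (1/3)p_{Alta}.
Similarly p_{Alta} = 253/6 + (1/3)p_{Borealis}.
Solving the two reaction functions simultaneously: (1 − (1/3)(1/3))p_{Borealis} = 211/6 + (1/3)·(253/6), so (8/9)p_{Borealis} = 443/9 and p_{Borealis} = 55.375.
Then p_{Alta} = 253/6 + (1/3)·55.375 = 60.625.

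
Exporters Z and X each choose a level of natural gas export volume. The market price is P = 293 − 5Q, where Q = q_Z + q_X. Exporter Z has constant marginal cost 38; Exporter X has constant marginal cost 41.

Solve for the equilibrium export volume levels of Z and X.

Exporter Z's profit: π = q_Z(293 − 5(q_Z + q_X)) − 38q_Z.
∂π/∂q_Z = 255 − 10q_Z − 5q_X = 0, so q_Z = 25.5 − 0.5q_X.
By the same steps for X: q_X = 25.2 − 0.5q_Z.
Solving the two reaction functions simultaneously: (1 − (−0.5)(−0.5))q_Z = 25.5 − 0.5·25.2, so 0.75q_Z = 12.9 and q_Z = 17.2.
Then q_X = 25.2 − 0.5·17.2 = 16.6.

17.2, 16.6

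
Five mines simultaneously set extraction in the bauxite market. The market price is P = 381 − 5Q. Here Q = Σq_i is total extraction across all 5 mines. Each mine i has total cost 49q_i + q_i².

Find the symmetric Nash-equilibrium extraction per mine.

10.375

A representative mine's profit is π_i = q_i(381 − 5Q) − 49q_i − q_i², with Q = q_i + Σ_{j≠i} q_j.
First-order condition: 332 − 12q_i − 5Σ_{j≠i} q_j = 0.
Imposing symmetry (q_j = q for all j) turns Σ_{j≠i} q_j into 4q, so 332 = 32q and q = 10.375.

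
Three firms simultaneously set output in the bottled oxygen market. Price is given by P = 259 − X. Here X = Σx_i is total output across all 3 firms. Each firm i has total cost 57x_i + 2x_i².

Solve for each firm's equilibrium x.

25.25

A representative firm's profit is π_i = x_i(259 − X) − 57x_i − 2x_i², with X = x_i + Σ_{j≠i} x_j.
First-order condition: 202 − 6x_i − Σ_{j≠i} x_j = 0.
With identical firms, set every x_j = x: then 202 − 6x − 2x = 0, i.e. x = 202/8 = 25.25.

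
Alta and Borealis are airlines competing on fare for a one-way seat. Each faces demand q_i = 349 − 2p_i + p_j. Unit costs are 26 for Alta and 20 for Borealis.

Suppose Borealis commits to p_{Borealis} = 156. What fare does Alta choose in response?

Alta's profit: π = (p_{Alta} − 26)(349 − 2p_{Alta} + p_{Borealis}).
∂π/∂p_{Alta} = 401 − 4p_{Alta} + p_{Borealis} = 0 ⇒ p_{Alta} = 100.25 + 0.25p_{Borealis}.
At p_{Borealis} = 156: p_{Alta} = 100.25 + 0.25·156 = 139.25.

139.25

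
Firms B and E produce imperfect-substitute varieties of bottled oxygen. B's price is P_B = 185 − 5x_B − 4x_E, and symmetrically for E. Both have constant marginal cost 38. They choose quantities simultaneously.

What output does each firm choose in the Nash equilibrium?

10.5

Firm B's profit: π = x_B(185 − 5x_B − 4x_E) − 38x_B.
∂π/∂x_B = 147 − 10x_B − 4x_E = 0 ⇒ x_B = 14.7 − 0.4x_E.
The game is symmetric, so in equilibrium x_E = x_B: the reaction function gives 1.4x_B = 14.7, hence x_B = 10.5.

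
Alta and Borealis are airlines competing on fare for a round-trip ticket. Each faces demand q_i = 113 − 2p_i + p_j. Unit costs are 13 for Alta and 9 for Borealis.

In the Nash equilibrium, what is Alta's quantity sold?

Alta's profit: π = (p_{Alta} − 13)(113 − 2p_{Alta} + p_{Borealis}).
∂π/∂p_{Alta} = 139 − 4p_{Alta} + p_{Borealis} = 0 ⇒ p_{Alta} = 34.75 + 0.25p_{Borealis}.
Similarly p_{Borealis} = 32.75 + 0.25p_{Alta}.
Substituting the second reaction function into the first: p_{Alta} = 34.75 + 0.25(32.75 + 0.25p_{Alta}), which gives 0.9375p_{Alta} = 42.9375 ⇒ p_{Alta} = 45.8.
Then p_{Borealis} = 32.75 + 0.25·45.8 = 44.2.
q_{Alta} = 113 − 2·45.8 + 44.2 = 65.6.

65.6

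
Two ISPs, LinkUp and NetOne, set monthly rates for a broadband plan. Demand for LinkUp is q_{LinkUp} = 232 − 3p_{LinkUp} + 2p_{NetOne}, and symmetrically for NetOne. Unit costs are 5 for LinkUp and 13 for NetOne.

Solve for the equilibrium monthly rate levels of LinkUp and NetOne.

LinkUp's profit: π = (p_{LinkUp} − 5)(232 − 3p_{LinkUp} + 2p_{NetOne}).
∂π/∂p_{LinkUp} = 247 − 6p_{LinkUp} + 2p_{NetOne} = 0 ⇒ p_{LinkUp} = 247/6 + (1/3)p_{NetOne}.
Similarly p_{NetOne} = 271/6 + (1/3)p_{LinkUp}.
Solving the two reaction functions simultaneously: (1 − (1/3)(1/3))p_{LinkUp} = 247/6 + (1/3)·(271/6), so (8/9)p_{LinkUp} = 506/9 and p_{LinkUp} = 63.25.
Then p_{NetOne} = 271/6 + (1/3)·63.25 = 66.25.

63.25, 66.25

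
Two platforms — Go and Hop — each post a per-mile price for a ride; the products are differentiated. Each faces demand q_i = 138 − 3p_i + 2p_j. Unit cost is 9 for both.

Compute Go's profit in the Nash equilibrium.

Go's profit: π = (p_{Go} − 9)(138 − 3p_{Go} + 2p_{Hop}).
∂π/∂p_{Go} = 165 − 6p_{Go} + 2p_{Hop} = 0 ⇒ p_{Go} = 27.5 + (1/3)p_{Hop}.
By symmetry p_{Hop} = p_{Go}; substituting into the reaction function, (2/3)p_{Go} = 27.5 and p_{Go} = 41.25.
q_{Go} = 138 − 3·41.25 + 2·41.25 = 96.75.
Profit = (41.25 − 9)·96.75 = 3120.1875.

3120.1875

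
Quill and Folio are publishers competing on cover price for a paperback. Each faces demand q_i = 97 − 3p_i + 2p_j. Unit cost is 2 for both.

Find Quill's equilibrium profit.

1692.1875

Quill's profit: π = (p_{Quill} − 2)(97 − 3p_{Quill} + 2p_{Folio}).
∂π/∂p_{Quill} = 103 − 6p_{Quill} + 2p_{Folio} = 0 ⇒ p_{Quill} = 103/6 + (1/3)p_{Folio}.
The game is symmetric, so in equilibrium p_{Folio} = p_{Quill}: the reaction function gives (2/3)p_{Quill} = 103/6, hence p_{Quill} = 25.75.
q_{Quill} = 97 − 3·25.75 + 2·25.75 = 71.25.
Profit = (25.75 − 2)·71.25 = 1692.1875.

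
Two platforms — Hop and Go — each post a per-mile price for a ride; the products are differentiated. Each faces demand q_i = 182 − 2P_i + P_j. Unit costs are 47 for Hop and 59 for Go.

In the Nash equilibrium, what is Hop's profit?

Hop's profit: π = (P_{Hop} − 47)(182 − 2P_{Hop} + P_{Go}).
∂π/∂P_{Hop} = 276 − 4P_{Hop} + P_{Go} = 0 ⇒ P_{Hop} = 69 + 0.25P_{Go}.
Similarly P_{Go} = 75 + 0.25P_{Hop}.
Plugging P_{Go} into Hop's best response: P_{Hop} = 69 + 0.25(75 + 0.25P_{Hop}) ⇒ 0.9375P_{Hop} = 87.75, so P_{Hop} = 93.6.
Then P_{Go} = 75 + 0.25·93.6 = 98.4.
q_{Hop} = 182 − 2·93.6 + 98.4 = 93.2.
Profit = (93.6 − 47)·93.2 = 4343.12.

4343.12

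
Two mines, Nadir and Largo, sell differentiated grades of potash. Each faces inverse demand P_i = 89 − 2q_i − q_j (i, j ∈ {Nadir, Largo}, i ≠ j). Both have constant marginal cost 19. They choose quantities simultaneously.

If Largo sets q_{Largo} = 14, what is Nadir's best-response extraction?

Mine Nadir's profit: π = q_{Nadir}(89 − 2q_{Nadir} − q_{Largo}) − 19q_{Nadir}.
∂π/∂q_{Nadir} = 70 − 4q_{Nadir} − q_{Largo} = 0 ⇒ q_{Nadir} = 17.5 − 0.25q_{Largo}.
At q_{Largo} = 14: q_{Nadir} = 17.5 − 0.25·14 = 14.

14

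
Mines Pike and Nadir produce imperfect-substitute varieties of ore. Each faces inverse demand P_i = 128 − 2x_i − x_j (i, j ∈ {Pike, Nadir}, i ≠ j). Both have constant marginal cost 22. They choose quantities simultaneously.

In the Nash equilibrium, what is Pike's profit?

Mine Pike's profit: π = x_{Pike}(128 − 2x_{Pike} − x_{Nadir}) − 22x_{Pike}.
∂π/∂x_{Pike} = 106 − 4x_{Pike} − x_{Nadir} = 0 ⇒ x_{Pike} = 26.5 − 0.25x_{Nadir}.
By symmetry x_{Nadir} = x_{Pike}; substituting into the reaction function, 1.25x_{Pike} = 26.5 and x_{Pike} = 21.2.
P_{Pike} = 128 − 2·21.2 − 21.2 = 64.4.
Profit = (64.4 − 22)·21.2 = 898.88.

898.88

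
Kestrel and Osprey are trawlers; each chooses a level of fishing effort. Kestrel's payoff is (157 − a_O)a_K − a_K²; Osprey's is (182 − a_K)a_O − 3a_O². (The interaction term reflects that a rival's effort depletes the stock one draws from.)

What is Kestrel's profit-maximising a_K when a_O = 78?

39.5

Expanding Kestrel's payoff: 157a_K − a_Oa_K − a_K².
∂π/∂a_K = 157 − a_O − 2a_K = 0, so a_K = 78.5 − 0.5a_O.
At a_O = 78: a_K = 78.5 − 0.5·78 = 39.5.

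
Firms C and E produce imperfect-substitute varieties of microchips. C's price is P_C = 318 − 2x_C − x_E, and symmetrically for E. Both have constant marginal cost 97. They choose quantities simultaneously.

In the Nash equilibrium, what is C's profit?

Firm C's profit: π = x_C(318 − 2x_C − x_E) − 97x_C.
∂π/∂x_C = 221 − 4x_C − x_E = 0 ⇒ x_C = 55.25 − 0.25x_E.
By symmetry x_E = x_C; substituting into the reaction function, 1.25x_C = 55.25 and x_C = 44.2.
P_C = 318 − 2·44.2 − 44.2 = 185.4.
Profit = (185.4 − 97)·44.2 = 3907.28.

3907.28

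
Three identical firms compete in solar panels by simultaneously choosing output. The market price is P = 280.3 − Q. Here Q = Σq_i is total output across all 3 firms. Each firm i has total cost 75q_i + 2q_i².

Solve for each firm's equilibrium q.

A representative firm's profit is π_i = q_i(280.3 − Q) − 75q_i − 2q_i², with Q = q_i + Σ_{j≠i} q_j.
First-order condition: 205.3 − 6q_i − Σ_{j≠i} q_j = 0.
Imposing symmetry (q_j = q for all j) turns Σ_{j≠i} q_j into 2q, so 205.3 = 8q and q = 25.6625.

25.6625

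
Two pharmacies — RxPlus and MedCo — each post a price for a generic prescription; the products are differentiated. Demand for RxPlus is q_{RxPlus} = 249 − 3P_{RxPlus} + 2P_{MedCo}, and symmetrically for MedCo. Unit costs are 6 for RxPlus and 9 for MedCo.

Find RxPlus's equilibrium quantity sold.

183.9375

RxPlus's profit: π = (P_{RxPlus} − 6)(249 − 3P_{RxPlus} + 2P_{MedCo}).
∂π/∂P_{RxPlus} = 267 − 6P_{RxPlus} + 2P_{MedCo} = 0 ⇒ P_{RxPlus} = 44.5 + (1/3)P_{MedCo}.
Similarly P_{MedCo} = 46 + (1/3)P_{RxPlus}.
Solving the two reaction functions simultaneously: (1 − (1/3)(1/3))P_{RxPlus} = 44.5 + (1/3)·46, so (8/9)P_{RxPlus} = 359/6 and P_{RxPlus} = 67.3125.
Then P_{MedCo} = 46 + (1/3)·67.3125 = 68.4375.
q_{RxPlus} = 249 − 3·67.3125 + 2·68.4375 = 183.9375.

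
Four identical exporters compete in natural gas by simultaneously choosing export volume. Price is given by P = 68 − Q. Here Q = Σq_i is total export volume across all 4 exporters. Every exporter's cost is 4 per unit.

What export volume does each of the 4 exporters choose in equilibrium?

12.8

A representative exporter's profit is π_i = q_i(68 − Q) − 4q_i, with Q = q_i + Σ_{j≠i} q_j.
First-order condition: 64 − 2q_i − Σ_{j≠i} q_j = 0.
Imposing symmetry (q_j = q for all j) turns Σ_{j≠i} q_j into 3q, so 64 = 5q and q = 12.8.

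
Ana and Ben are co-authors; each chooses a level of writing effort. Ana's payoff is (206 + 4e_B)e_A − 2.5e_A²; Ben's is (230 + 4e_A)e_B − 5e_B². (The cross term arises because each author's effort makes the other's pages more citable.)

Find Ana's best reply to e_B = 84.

108.4

Expanding Ana's payoff: 206e_A + 4e_Be_A − 2.5e_A².
∂π/∂e_A = 206 + 4e_B − 5e_A = 0, so e_A = 41.2 + 0.8e_B.
At e_B = 84: e_A = 41.2 + 0.8·84 = 108.4.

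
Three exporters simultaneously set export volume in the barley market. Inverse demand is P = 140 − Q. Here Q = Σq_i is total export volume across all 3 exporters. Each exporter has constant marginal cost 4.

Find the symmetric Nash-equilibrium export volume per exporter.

A representative exporter's profit is π_i = q_i(140 − Q) − 4q_i, with Q = q_i + Σ_{j≠i} q_j.
First-order condition: 136 − 2q_i − Σ_{j≠i} q_j = 0.
In a symmetric equilibrium every exporter chooses the same q, so Σ_{j≠i} q_j = 2q. The condition becomes 136 − 4q = 0, giving q = 136/4 = 34.

34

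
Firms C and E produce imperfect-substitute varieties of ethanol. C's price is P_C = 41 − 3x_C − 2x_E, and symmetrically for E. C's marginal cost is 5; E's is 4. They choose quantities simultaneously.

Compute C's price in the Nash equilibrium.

18.3125

Firm C's profit: π = x_C(41 − 3x_C − 2x_E) − 5x_C.
∂π/∂x_C = 36 − 6x_C − 2x_E = 0 ⇒ x_C = 6 − (1/3)x_E.
Similarly x_E = 37/6 − (1/3)x_C.
Substituting the second reaction function into the first: x_C = 6 − (1/3)(37/6 − (1/3)x_C), which gives (8/9)x_C = 71/18 ⇒ x_C = 4.4375.
Then x_E = 37/6 − (1/3)·4.4375 = 4.6875.
P_C = 41 − 3·4.4375 − 2·4.6875 = 18.3125.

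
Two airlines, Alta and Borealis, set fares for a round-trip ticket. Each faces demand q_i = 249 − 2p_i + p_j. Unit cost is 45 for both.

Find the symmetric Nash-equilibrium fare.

Alta's profit: π = (p_{Alta} − 45)(249 − 2p_{Alta} + p_{Borealis}).
∂π/∂p_{Alta} = 339 − 4p_{Alta} + p_{Borealis} = 0 ⇒ p_{Alta} = 84.75 + 0.25p_{Borealis}.
Setting p_{Alta} = p_{Borealis} in the reaction function: p_{Alta} = 84.75 + 0.25p_{Alta}, so p_{Alta} = 84.75 / 0.75 = 113.

113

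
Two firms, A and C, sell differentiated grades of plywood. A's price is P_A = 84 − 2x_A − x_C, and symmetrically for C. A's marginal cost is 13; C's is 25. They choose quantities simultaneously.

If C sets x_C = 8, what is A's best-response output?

15.75

Firm A's profit: π = x_A(84 − 2x_A − x_C) − 13x_A.
∂π/∂x_A = 71 − 4x_A − x_C = 0 ⇒ x_A = 17.75 − 0.25x_C.
At x_C = 8: x_A = 17.75 − 0.25·8 = 15.75.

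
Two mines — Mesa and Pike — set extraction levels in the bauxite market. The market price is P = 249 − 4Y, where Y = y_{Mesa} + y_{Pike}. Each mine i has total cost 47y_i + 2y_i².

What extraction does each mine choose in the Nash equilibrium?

12.625

Mine Mesa's profit: π = y_{Mesa}(249 − 4(y_{Mesa} + y_{Pike})) − 47y_{Mesa} − 2y_{Mesa}².
∂π/∂y_{Mesa} = 202 − 12y_{Mesa} − 4y_{Pike} = 0, so y_{Mesa} = 101/6 − (1/3)y_{Pike}.
The game is symmetric, so in equilibrium y_{Pike} = y_{Mesa}: the reaction function gives (4/3)y_{Mesa} = 101/6, hence y_{Mesa} = 12.625.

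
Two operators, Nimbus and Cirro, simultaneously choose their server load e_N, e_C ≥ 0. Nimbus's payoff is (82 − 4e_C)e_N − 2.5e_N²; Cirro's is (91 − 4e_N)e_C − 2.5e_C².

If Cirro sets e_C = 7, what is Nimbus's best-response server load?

Expanding Nimbus's payoff: 82e_N − 4e_Ce_N − 2.5e_N².
∂π/∂e_N = 82 − 4e_C − 5e_N = 0, so e_N = 16.4 − 0.8e_C.
At e_C = 7: e_N = 16.4 − 0.8·7 = 10.8.

10.8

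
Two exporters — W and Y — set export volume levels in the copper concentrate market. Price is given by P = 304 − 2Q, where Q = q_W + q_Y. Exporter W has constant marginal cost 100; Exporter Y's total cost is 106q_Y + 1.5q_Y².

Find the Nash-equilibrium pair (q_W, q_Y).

43, 16

Exporter W's profit: π = q_W(304 − 2(q_W + q_Y)) − 100q_W.
∂π/∂q_W = 204 − 4q_W − 2q_Y = 0, so q_W = 51 − 0.5q_Y.
For Y: ∂π/∂q_Y = 198 − 7q_Y − 2q_W = 0 ⇒ q_Y = 198/7 − (2/7)q_W.
Solving the two reaction functions simultaneously: (1 − (−0.5)(−2/7))q_W = 51 − 0.5·(198/7), so (6/7)q_W = 258/7 and q_W = 43.
Then q_Y = 198/7 − (2/7)·43 = 16.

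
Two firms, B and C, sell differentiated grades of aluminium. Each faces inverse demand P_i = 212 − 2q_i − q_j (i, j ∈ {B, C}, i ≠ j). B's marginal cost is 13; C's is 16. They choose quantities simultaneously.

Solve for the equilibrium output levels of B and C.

Firm B's profit: π = q_B(212 − 2q_B − q_C) − 13q_B.
∂π/∂q_B = 199 − 4q_B − q_C = 0 ⇒ q_B = 49.75 − 0.25q_C.
Similarly q_C = 49 − 0.25q_B.
Solving the two reaction functions simultaneously: (1 − (−0.25)(−0.25))q_B = 49.75 − 0.25·49, so 0.9375q_B = 37.5 and q_B = 40.
Then q_C = 49 − 0.25·40 = 39.

40, 39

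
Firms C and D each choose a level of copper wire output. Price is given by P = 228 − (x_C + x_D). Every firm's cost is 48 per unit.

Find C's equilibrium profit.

3600

Firm C's profit: π = x_C(228 − (x_C + x_D)) − 48x_C.
∂π/∂x_C = 180 − 2x_C − x_D = 0, so x_C = 90 − 0.5x_D.
Setting x_C = x_D in the reaction function: x_C = 90 − 0.5x_C, so x_C = 90 / 1.5 = 60.
Price P = 228 − 120 = 108.
C's profit: (108 − 48)·60 = 3600.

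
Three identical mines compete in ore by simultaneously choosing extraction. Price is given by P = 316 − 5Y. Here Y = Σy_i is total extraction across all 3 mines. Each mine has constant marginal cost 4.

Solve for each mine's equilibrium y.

15.6

A representative mine's profit is π_i = y_i(316 − 5Y) − 4y_i, with Y = y_i + Σ_{j≠i} y_j.
First-order condition: 312 − 10y_i − 5Σ_{j≠i} y_j = 0.
Imposing symmetry (y_j = y for all j) turns Σ_{j≠i} y_j into 2y, so 312 = 20y and y = 15.6.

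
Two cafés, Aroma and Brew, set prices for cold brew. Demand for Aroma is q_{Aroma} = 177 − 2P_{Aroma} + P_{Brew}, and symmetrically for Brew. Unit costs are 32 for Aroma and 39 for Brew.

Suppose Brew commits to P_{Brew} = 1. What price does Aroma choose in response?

60.5

Aroma's profit: π = (P_{Aroma} − 32)(177 − 2P_{Aroma} + P_{Brew}).
∂π/∂P_{Aroma} = 241 − 4P_{Aroma} + P_{Brew} = 0 ⇒ P_{Aroma} = 60.25 + 0.25P_{Brew}.
At P_{Brew} = 1: P_{Aroma} = 60.25 + 0.25·1 = 60.5.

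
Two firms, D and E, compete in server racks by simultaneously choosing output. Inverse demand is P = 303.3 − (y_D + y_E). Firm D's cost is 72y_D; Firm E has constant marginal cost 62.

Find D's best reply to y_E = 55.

Firm D's profit: π = y_D(303.3 − (y_D + y_E)) − 72y_D.
∂π/∂y_D = 231.3 − 2y_D − y_E = 0, so y_D = 115.65 − 0.5y_E.
At y_E = 55: y_D = 115.65 − 0.5·55 = 88.15.

88.15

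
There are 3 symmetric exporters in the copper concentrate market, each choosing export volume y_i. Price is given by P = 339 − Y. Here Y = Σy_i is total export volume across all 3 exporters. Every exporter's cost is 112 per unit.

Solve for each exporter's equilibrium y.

A representative exporter's profit is π_i = y_i(339 − Y) − 112y_i, with Y = y_i + Σ_{j≠i} y_j.
First-order condition: 227 − 2y_i − Σ_{j≠i} y_j = 0.
In a symmetric equilibrium every exporter chooses the same y, so Σ_{j≠i} y_j = 2y. The condition becomes 227 − 4y = 0, giving y = 227/4 = 56.75.

56.75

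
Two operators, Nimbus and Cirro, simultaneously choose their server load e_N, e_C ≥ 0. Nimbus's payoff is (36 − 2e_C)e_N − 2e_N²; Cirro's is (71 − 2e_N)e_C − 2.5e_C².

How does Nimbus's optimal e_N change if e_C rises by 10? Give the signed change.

-5

Expanding Nimbus's payoff: 36e_N − 2e_Ce_N − 2e_N².
∂π/∂e_N = 36 − 2e_C − 4e_N = 0, so e_N = 9 − 0.5e_C.
The reaction-function slope is −0.5, so a 10-unit rise in e_C moves e_N by −0.5 × 10 = −5. Nimbus's best response falls — the actions are strategic substitutes.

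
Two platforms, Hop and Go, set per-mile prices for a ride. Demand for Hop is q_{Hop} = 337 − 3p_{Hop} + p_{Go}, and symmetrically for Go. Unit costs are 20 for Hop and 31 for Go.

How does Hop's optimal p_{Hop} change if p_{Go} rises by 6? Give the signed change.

Hop's profit: π = (p_{Hop} − 20)(337 − 3p_{Hop} + p_{Go}).
∂π/∂p_{Hop} = 397 − 6p_{Hop} + p_{Go} = 0 ⇒ p_{Hop} = 397/6 + (1/6)p_{Go}.
The reaction-function slope is 1/6, so a 6-unit rise in p_{Go} moves p_{Hop} by 1/6 × 6 = 1. Hop's best response rises — the actions are strategic complements.

1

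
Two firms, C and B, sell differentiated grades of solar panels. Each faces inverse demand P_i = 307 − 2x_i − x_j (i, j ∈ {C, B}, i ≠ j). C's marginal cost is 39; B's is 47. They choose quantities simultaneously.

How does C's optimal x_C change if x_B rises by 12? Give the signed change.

Firm C's profit: π = x_C(307 − 2x_C − x_B) − 39x_C.
∂π/∂x_C = 268 − 4x_C − x_B = 0 ⇒ x_C = 67 − 0.25x_B.
The reaction-function slope is −0.25, so a 12-unit rise in x_B moves x_C by −0.25 × 12 = −3. C's best response falls — the actions are strategic substitutes.

-3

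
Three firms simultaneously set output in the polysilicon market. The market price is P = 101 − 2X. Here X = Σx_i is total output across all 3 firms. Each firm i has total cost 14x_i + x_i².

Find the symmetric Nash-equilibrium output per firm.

8.7

A representative firm's profit is π_i = x_i(101 − 2X) − 14x_i − x_i², with X = x_i + Σ_{j≠i} x_j.
First-order condition: 87 − 6x_i − 2Σ_{j≠i} x_j = 0.
In a symmetric equilibrium every firm chooses the same x, so Σ_{j≠i} x_j = 2x. The condition becomes 87 − 10x = 0, giving x = 87/10 = 8.7.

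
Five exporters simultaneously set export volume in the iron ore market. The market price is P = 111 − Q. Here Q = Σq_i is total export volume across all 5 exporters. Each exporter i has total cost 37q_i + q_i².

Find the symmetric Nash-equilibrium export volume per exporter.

9.25

A representative exporter's profit is π_i = q_i(111 − Q) − 37q_i − q_i², with Q = q_i + Σ_{j≠i} q_j.
First-order condition: 74 − 4q_i − Σ_{j≠i} q_j = 0.
With identical exporters, set every q_j = q: then 74 − 4q − 4q = 0, i.e. q = 74/8 = 9.25.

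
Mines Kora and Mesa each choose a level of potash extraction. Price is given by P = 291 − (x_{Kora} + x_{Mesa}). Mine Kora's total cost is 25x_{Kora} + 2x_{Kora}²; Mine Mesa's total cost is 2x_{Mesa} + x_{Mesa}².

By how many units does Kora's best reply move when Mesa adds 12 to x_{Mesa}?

-2

Mine Kora's profit: π = x_{Kora}(291 − (x_{Kora} + x_{Mesa})) − 25x_{Kora} − 2x_{Kora}².
∂π/∂x_{Kora} = 266 − 6x_{Kora} − x_{Mesa} = 0, so x_{Kora} = 133/3 − (1/6)x_{Mesa}.
The reaction-function slope is −1/6, so a 12-unit rise in x_{Mesa} moves x_{Kora} by −1/6 × 12 = −2. Kora's best response falls — the actions are strategic substitutes.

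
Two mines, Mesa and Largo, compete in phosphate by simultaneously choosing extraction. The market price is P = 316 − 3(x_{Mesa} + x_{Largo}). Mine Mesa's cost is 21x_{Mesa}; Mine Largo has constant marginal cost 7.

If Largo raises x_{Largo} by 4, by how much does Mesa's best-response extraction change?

-2

Mine Mesa's profit: π = x_{Mesa}(316 − 3(x_{Mesa} + x_{Largo})) − 21x_{Mesa}.
∂π/∂x_{Mesa} = 295 − 6x_{Mesa} − 3x_{Largo} = 0, so x_{Mesa} = 295/6 − 0.5x_{Largo}.
The reaction-function slope is −0.5, so a 4-unit rise in x_{Largo} moves x_{Mesa} by −0.5 × 4 = −2. Mesa's best response falls — the actions are strategic substitutes.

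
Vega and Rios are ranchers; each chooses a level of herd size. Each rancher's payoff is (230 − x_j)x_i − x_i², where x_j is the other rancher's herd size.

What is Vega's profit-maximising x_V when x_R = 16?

Vega's payoff is (230 − x_R)x_V − x_V².
∂π/∂x_V = 230 − x_R − 2x_V = 0, so x_V = 115 − 0.5x_R.
At x_R = 16: x_V = 115 − 0.5·16 = 107.

107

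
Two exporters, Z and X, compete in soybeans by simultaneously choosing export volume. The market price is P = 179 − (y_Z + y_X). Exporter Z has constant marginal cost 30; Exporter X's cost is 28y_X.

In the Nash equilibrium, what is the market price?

79

Exporter Z's profit: π = y_Z(179 − (y_Z + y_X)) − 30y_Z.
∂π/∂y_Z = 149 − 2y_Z − y_X = 0, so y_Z = 74.5 − 0.5y_X.
By the same steps for X: y_X = 75.5 − 0.5y_Z.
Plugging y_X into Z's best response: y_Z = 74.5 − 0.5(75.5 − 0.5y_Z) ⇒ 0.75y_Z = 36.75, so y_Z = 49.
Then y_X = 75.5 − 0.5·49 = 51.
Equilibrium price: P = 179 − 100 = 79.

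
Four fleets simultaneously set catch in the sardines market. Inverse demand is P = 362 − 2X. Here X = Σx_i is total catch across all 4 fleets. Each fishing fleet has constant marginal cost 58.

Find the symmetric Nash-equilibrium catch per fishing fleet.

A representative fishing fleet's profit is π_i = x_i(362 − 2X) − 58x_i, with X = x_i + Σ_{j≠i} x_j.
First-order condition: 304 − 4x_i − 2Σ_{j≠i} x_j = 0.
Imposing symmetry (x_j = x for all j) turns Σ_{j≠i} x_j into 3x, so 304 = 10x and x = 30.4.

30.4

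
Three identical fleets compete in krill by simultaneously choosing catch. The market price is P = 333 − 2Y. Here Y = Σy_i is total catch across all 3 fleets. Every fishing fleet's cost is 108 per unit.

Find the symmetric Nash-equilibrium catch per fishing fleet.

28.125

A representative fishing fleet's profit is π_i = y_i(333 − 2Y) − 108y_i, with Y = y_i + Σ_{j≠i} y_j.
First-order condition: 225 − 4y_i − 2Σ_{j≠i} y_j = 0.
In a symmetric equilibrium every fishing fleet chooses the same y, so Σ_{j≠i} y_j = 2y. The condition becomes 225 − 8y = 0, giving y = 225/8 = 28.125.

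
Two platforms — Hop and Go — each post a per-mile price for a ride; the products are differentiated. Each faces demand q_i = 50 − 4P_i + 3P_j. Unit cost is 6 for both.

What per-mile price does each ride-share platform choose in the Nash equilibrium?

Hop's profit: π = (P_{Hop} − 6)(50 − 4P_{Hop} + 3P_{Go}).
∂π/∂P_{Hop} = 74 − 8P_{Hop} + 3P_{Go} = 0 ⇒ P_{Hop} = 9.25 + 0.375P_{Go}.
Setting P_{Hop} = P_{Go} in the reaction function: P_{Hop} = 9.25 + 0.375P_{Hop}, so P_{Hop} = 9.25 / 0.625 = 14.8.

14.8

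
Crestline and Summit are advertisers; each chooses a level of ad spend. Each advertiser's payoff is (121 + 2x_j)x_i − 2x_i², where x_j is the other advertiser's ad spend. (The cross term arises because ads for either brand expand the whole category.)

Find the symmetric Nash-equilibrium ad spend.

60.5

Crestline's payoff is (121 + 2x_S)x_C − 2x_C².
∂π/∂x_C = 121 + 2x_S − 4x_C = 0, so x_C = 30.25 + 0.5x_S.
Setting x_C = x_S in the reaction function: x_C = 30.25 + 0.5x_C, so x_C = 30.25 / 0.5 = 60.5.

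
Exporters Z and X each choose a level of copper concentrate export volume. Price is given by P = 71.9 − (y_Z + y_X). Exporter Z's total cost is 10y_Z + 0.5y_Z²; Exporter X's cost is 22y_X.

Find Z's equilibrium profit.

Exporter Z's profit: π = y_Z(71.9 − (y_Z + y_X)) − 10y_Z − 0.5y_Z².
∂π/∂y_Z = 61.9 − 3y_Z − y_X = 0, so y_Z = 619/30 − (1/3)y_X.
For X: ∂π/∂y_X = 49.9 − 2y_X − y_Z = 0 ⇒ y_X = 24.95 − 0.5y_Z.
Solving the two reaction functions simultaneously: (1 − (−1/3)(−0.5))y_Z = 619/30 − (1/3)·24.95, so (5/6)y_Z = 739/60 and y_Z = 14.78.
Then y_X = 24.95 − 0.5·14.78 = 17.56.
Price P = 71.9 − 32.34 = 39.56.
Z's profit: (39.56 − 10)·14.78 − 0.5(14.78)² = 327.6726.

327.6726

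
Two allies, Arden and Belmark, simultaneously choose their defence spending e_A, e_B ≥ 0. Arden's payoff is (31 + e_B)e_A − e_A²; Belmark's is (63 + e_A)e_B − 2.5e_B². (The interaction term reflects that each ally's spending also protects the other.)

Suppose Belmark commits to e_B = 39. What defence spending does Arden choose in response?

35

Expanding Arden's payoff: 31e_A + e_Be_A − e_A².
∂π/∂e_A = 31 + e_B − 2e_A = 0, so e_A = 15.5 + 0.5e_B.
At e_B = 39: e_A = 15.5 + 0.5·39 = 35.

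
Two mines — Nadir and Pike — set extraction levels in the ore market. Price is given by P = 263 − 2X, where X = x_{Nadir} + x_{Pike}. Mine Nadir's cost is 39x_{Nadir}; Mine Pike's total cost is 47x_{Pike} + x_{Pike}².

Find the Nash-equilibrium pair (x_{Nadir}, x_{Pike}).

45.6, 20.8

Mine Nadir's profit: π = x_{Nadir}(263 − 2(x_{Nadir} + x_{Pike})) − 39x_{Nadir}.
∂π/∂x_{Nadir} = 224 − 4x_{Nadir} − 2x_{Pike} = 0, so x_{Nadir} = 56 − 0.5x_{Pike}.
For Pike: ∂π/∂x_{Pike} = 216 − 6x_{Pike} − 2x_{Nadir} = 0 ⇒ x_{Pike} = 36 − (1/3)x_{Nadir}.
Substituting the second reaction function into the first: x_{Nadir} = 56 − 0.5(36 − (1/3)x_{Nadir}), which gives (5/6)x_{Nadir} = 38 ⇒ x_{Nadir} = 45.6.
Then x_{Pike} = 36 − (1/3)·45.6 = 20.8.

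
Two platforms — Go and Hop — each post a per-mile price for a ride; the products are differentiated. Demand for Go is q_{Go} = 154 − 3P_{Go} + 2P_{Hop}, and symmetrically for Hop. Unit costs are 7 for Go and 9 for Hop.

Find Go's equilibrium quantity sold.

Go's profit: π = (P_{Go} − 7)(154 − 3P_{Go} + 2P_{Hop}).
∂π/∂P_{Go} = 175 − 6P_{Go} + 2P_{Hop} = 0 ⇒ P_{Go} = 175/6 + (1/3)P_{Hop}.
Similarly P_{Hop} = 181/6 + (1/3)P_{Go}.
Plugging P_{Hop} into Go's best response: P_{Go} = 175/6 + (1/3)(181/6 + (1/3)P_{Go}) ⇒ (8/9)P_{Go} = 353/9, so P_{Go} = 44.125.
Then P_{Hop} = 181/6 + (1/3)·44.125 = 44.875.
q_{Go} = 154 − 3·44.125 + 2·44.875 = 111.375.

111.375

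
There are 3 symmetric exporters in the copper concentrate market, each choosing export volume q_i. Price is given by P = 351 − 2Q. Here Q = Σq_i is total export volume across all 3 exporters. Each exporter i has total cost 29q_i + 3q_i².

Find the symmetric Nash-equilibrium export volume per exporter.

23

A representative exporter's profit is π_i = q_i(351 − 2Q) − 29q_i − 3q_i², with Q = q_i + Σ_{j≠i} q_j.
First-order condition: 322 − 10q_i − 2Σ_{j≠i} q_j = 0.
With identical exporters, set every q_j = q: then 322 − 10q − 4q = 0, i.e. q = 322/14 = 23.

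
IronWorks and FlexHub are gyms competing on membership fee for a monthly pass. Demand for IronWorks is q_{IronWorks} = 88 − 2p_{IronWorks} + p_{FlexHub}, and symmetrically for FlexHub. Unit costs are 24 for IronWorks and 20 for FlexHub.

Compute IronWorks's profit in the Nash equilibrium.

IronWorks's profit: π = (p_{IronWorks} − 24)(88 − 2p_{IronWorks} + p_{FlexHub}).
∂π/∂p_{IronWorks} = 136 − 4p_{IronWorks} + p_{FlexHub} = 0 ⇒ p_{IronWorks} = 34 + 0.25p_{FlexHub}.
Similarly p_{FlexHub} = 32 + 0.25p_{IronWorks}.
Plugging p_{FlexHub} into IronWorks's best response: p_{IronWorks} = 34 + 0.25(32 + 0.25p_{IronWorks}) ⇒ 0.9375p_{IronWorks} = 42, so p_{IronWorks} = 44.8.
Then p_{FlexHub} = 32 + 0.25·44.8 = 43.2.
q_{IronWorks} = 88 − 2·44.8 + 43.2 = 41.6.
Profit = (44.8 − 24)·41.6 = 865.28.

865.28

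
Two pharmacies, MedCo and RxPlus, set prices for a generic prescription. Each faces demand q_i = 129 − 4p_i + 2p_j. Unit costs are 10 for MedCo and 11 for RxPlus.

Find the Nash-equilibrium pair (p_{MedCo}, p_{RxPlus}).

MedCo's profit: π = (p_{MedCo} − 10)(129 − 4p_{MedCo} + 2p_{RxPlus}).
∂π/∂p_{MedCo} = 169 − 8p_{MedCo} + 2p_{RxPlus} = 0 ⇒ p_{MedCo} = 21.125 + 0.25p_{RxPlus}.
Similarly p_{RxPlus} = 21.625 + 0.25p_{MedCo}.
Plugging p_{RxPlus} into MedCo's best response: p_{MedCo} = 21.125 + 0.25(21.625 + 0.25p_{MedCo}) ⇒ 0.9375p_{MedCo} = 849/32, so p_{MedCo} = 28.3.
Then p_{RxPlus} = 21.625 + 0.25·28.3 = 28.7.

28.3, 28.7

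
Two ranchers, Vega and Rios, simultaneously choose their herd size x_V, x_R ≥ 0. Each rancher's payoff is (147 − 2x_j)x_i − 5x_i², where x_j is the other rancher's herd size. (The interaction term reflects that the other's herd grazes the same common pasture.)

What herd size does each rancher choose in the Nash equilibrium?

Vega's payoff is (147 − 2x_R)x_V − 5x_V².
∂π/∂x_V = 147 − 2x_R − 10x_V = 0, so x_V = 14.7 − 0.2x_R.
Setting x_V = x_R in the reaction function: x_V = 14.7 − 0.2x_V, so x_V = 14.7 / 1.2 = 12.25.

12.25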